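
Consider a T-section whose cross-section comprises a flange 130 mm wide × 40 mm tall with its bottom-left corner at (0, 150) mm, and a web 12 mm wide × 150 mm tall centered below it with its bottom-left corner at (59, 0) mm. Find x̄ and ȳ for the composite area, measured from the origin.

web: A = 12 × 150 = 1800.00, centroid at (65.00, 75.00).
flange: A = 130 × 40 = 5200.00, centroid at (65.00, 170.00).
ΣA = 7000.00 mm²
ΣAx̄ = (1800.00)(65.00) + (5200.00)(65.00) = 455000.00 mm³
ΣAȳ = (1800.00)(75.00) + (5200.00)(170.00) = 1019000.00 mm³
x̄ = 455000.00 / 7000.00 = 65.00 mm
ȳ = 1019000.00 / 7000.00 = 145.57 mm

x̄ = 65.00 mm, ȳ = 145.57 mm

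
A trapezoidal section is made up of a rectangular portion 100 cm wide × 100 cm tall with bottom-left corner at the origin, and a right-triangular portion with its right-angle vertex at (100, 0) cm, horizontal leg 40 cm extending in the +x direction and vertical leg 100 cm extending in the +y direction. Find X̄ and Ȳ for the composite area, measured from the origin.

Part | A | x̄ᵢ | ȳᵢ | A·x̄ᵢ | A·ȳᵢ
rectangular portion | 10000.00 | 50.00 | 50.00 | 500000.00 | 500000.00
triangular portion | 2000.00 | 113.33 | 33.33 | 226666.67 | 66666.67
Σ | 12000.00 |  |  | 726666.67 | 566666.67
X̄ = 726666.67 / 12000.00 = 60.56 cm
Ȳ = 566666.67 / 12000.00 = 47.22 cm

X̄ = 60.56 cm, Ȳ = 47.22 cm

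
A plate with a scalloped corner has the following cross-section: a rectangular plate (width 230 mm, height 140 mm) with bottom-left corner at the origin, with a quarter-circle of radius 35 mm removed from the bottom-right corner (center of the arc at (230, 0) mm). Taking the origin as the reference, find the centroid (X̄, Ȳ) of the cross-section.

X̄ = 111.92 mm, Ȳ = 71.70 mm

plate: A = 230 × 140 = 32200.00, centroid at (115.00, 70.00).
removed quarter-circle: A = −¼π·35² = -962.11, centroid at (215.15, 14.85).
ΣA = 31237.89 mm², ΣAX̄ = 3496005.73 mm³, ΣAȲ = 2239708.33 mm³.
X̄ = 3496005.73/31237.89 = 111.92 mm; Ȳ = 2239708.33/31237.89 = 71.70 mm.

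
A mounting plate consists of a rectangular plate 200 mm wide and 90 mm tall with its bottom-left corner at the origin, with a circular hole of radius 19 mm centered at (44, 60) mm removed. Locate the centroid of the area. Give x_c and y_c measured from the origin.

x_c = 103.77 mm, y_c = 43.99 mm

plate: A = 200 × 90 = 18000.00, centroid at (100.00, 45.00).
hole: A = −π·19² = -1134.11, centroid at (44.00, 60.00).
ΣA = 16865.89 mm², ΣAx_c = 1750098.94 mm³, ΣAy_c = 741953.10 mm³.
x_c = 1750098.94/16865.89 = 103.77 mm; y_c = 741953.10/16865.89 = 43.99 mm.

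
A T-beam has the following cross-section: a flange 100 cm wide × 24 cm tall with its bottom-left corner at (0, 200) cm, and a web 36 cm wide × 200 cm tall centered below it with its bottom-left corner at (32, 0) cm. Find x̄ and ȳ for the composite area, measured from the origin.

Part | A | x̄ᵢ | ȳᵢ | A·x̄ᵢ | A·ȳᵢ
web | 7200.00 | 50.00 | 100.00 | 360000.00 | 720000.00
flange | 2400.00 | 50.00 | 212.00 | 120000.00 | 508800.00
Σ | 9600.00 |  |  | 480000.00 | 1228800.00
x̄ = 480000.00 / 9600.00 = 50.00 cm
ȳ = 1228800.00 / 9600.00 = 128.00 cm

x̄ = 50.00 cm, ȳ = 128.00 cm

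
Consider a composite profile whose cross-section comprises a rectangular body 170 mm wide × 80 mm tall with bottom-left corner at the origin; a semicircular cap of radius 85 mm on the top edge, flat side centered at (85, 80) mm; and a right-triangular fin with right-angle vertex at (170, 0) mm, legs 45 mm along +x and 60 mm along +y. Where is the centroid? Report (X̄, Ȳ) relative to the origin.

Part | A | x̄ᵢ | ȳᵢ | A·x̄ᵢ | A·ȳᵢ
rectangular body | 13600.00 | 85.00 | 40.00 | 1156000.00 | 544000.00
semicircular top | 11349.00 | 85.00 | 116.08 | 964665.29 | 1317336.94
triangular fin | 1350.00 | 185.00 | 20.00 | 249750.00 | 27000.00
Σ | 26299.00 |  |  | 2370415.29 | 1888336.94
X̄ = 2370415.29 / 26299.00 = 90.13 mm
Ȳ = 1888336.94 / 26299.00 = 71.80 mm

X̄ = 90.13 mm, Ȳ = 71.80 mm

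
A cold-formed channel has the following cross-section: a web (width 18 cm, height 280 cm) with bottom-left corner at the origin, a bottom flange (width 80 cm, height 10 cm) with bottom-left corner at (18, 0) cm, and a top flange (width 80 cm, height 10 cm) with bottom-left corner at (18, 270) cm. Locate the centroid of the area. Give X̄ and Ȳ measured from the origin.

X̄ = 20.81 cm, Ȳ = 140.00 cm

web: A = 18 × 280 = 5040.00, centroid at (9.00, 140.00).
bottom flange: A = 80 × 10 = 800.00, centroid at (58.00, 5.00).
top flange: A = 80 × 10 = 800.00, centroid at (58.00, 275.00).
ΣA = 6640.00 cm²
ΣAX̄ = (5040.00)(9.00) + (800.00)(58.00) + (800.00)(58.00) = 138160.00 cm³
ΣAȲ = (5040.00)(140.00) + (800.00)(5.00) + (800.00)(275.00) = 929600.00 cm³
X̄ = 138160.00 / 6640.00 = 20.81 cm
Ȳ = 929600.00 / 6640.00 = 140.00 cm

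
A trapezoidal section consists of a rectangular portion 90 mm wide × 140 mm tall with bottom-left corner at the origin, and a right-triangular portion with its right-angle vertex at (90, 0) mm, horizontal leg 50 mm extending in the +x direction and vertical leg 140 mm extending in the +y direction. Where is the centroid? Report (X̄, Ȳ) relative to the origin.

Part | A | x̄ᵢ | ȳᵢ | A·x̄ᵢ | A·ȳᵢ
rectangular portion | 12600.00 | 45.00 | 70.00 | 567000.00 | 882000.00
triangular portion | 3500.00 | 106.67 | 46.67 | 373333.33 | 163333.33
Σ | 16100.00 |  |  | 940333.33 | 1045333.33
X̄ = 940333.33 / 16100.00 = 58.41 mm
Ȳ = 1045333.33 / 16100.00 = 64.93 mm

X̄ = 58.41 mm, Ȳ = 64.93 mm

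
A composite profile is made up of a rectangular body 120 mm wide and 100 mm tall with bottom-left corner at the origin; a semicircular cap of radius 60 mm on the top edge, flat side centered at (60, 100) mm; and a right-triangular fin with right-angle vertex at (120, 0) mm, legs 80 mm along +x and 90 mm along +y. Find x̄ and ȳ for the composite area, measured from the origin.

rectangular body: A = 120 × 100 = 12000.00, centroid at (60.00, 50.00).
semicircular top: A = ½π·60² = 5654.87, centroid at (60.00, 125.46).
triangular fin: A = ½·80·90 = 3600.00, centroid at (146.67, 30.00).
ΣA = 21254.87 mm², ΣAx̄ = 1587292.01 mm³, ΣAȳ = 1417486.68 mm³.
x̄ = 1587292.01/21254.87 = 74.68 mm; ȳ = 1417486.68/21254.87 = 66.69 mm.

x̄ = 74.68 mm, ȳ = 66.69 mm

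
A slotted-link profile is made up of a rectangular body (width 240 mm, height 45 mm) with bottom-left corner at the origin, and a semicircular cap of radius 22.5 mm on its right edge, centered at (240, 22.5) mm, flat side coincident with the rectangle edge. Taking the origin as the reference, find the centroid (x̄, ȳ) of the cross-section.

Part | A | x̄ᵢ | ȳᵢ | A·x̄ᵢ | A·ȳᵢ
rectangular body | 10800.00 | 120.00 | 22.50 | 1296000.00 | 243000.00
semicircular end | 795.22 | 249.55 | 22.50 | 198445.50 | 17892.35
Σ | 11595.22 |  |  | 1494445.50 | 260892.35
x̄ = 1494445.50 / 11595.22 = 128.88 mm
ȳ = 260892.35 / 11595.22 = 22.50 mm

x̄ = 128.88 mm, ȳ = 22.50 mm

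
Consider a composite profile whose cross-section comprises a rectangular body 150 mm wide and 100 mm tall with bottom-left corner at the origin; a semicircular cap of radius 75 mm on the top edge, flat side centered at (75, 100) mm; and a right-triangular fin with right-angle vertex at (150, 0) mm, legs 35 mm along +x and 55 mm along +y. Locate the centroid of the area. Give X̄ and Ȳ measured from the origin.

X̄ = 78.36 mm, Ȳ = 77.93 mm

rectangular body: A = 150 × 100 = 15000.00, centroid at (75.00, 50.00).
semicircular top: A = ½π·75² = 8835.73, centroid at (75.00, 131.83).
triangular fin: A = ½·35·55 = 962.50, centroid at (161.67, 18.33).
ΣA = 24798.23 mm², ΣAX̄ = 1943283.87 mm³, ΣAȲ = 1932468.77 mm³.
X̄ = 1943283.87/24798.23 = 78.36 mm; Ȳ = 1932468.77/24798.23 = 77.93 mm.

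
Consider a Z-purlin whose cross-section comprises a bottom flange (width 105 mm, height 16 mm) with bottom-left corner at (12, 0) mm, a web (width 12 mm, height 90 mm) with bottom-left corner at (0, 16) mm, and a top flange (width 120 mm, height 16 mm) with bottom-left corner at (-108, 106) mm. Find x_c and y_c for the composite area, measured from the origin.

Part | A | x̄ᵢ | ȳᵢ | A·x̄ᵢ | A·ȳᵢ
bottom flange | 1680.00 | 64.50 | 8.00 | 108360.00 | 13440.00
web | 1080.00 | 6.00 | 61.00 | 6480.00 | 65880.00
top flange | 1920.00 | -48.00 | 114.00 | -92160.00 | 218880.00
Σ | 4680.00 |  |  | 22680.00 | 298200.00
x_c = 22680.00 / 4680.00 = 4.85 mm
y_c = 298200.00 / 4680.00 = 63.72 mm

x_c = 4.85 mm, y_c = 63.72 mm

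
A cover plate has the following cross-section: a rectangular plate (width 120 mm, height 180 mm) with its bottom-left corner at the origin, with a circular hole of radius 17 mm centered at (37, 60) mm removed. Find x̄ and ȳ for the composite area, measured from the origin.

plate: A = 120 × 180 = 21600.00, centroid at (60.00, 90.00).
hole: A = −π·17² = -907.92, centroid at (37.00, 60.00).
ΣA = 20692.08 mm², ΣAx̄ = 1262406.95 mm³, ΣAȳ = 1889524.78 mm³.
x̄ = 1262406.95/20692.08 = 61.01 mm; ȳ = 1889524.78/20692.08 = 91.32 mm.

x̄ = 61.01 mm, ȳ = 91.32 mm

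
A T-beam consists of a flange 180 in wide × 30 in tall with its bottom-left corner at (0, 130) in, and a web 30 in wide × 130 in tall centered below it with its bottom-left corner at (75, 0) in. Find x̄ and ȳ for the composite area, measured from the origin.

Part | A | x̄ᵢ | ȳᵢ | A·x̄ᵢ | A·ȳᵢ
web | 3900.00 | 90.00 | 65.00 | 351000.00 | 253500.00
flange | 5400.00 | 90.00 | 145.00 | 486000.00 | 783000.00
Σ | 9300.00 |  |  | 837000.00 | 1036500.00
x̄ = 837000.00 / 9300.00 = 90.00 in
ȳ = 1036500.00 / 9300.00 = 111.45 in

x̄ = 90.00 in, ȳ = 111.45 in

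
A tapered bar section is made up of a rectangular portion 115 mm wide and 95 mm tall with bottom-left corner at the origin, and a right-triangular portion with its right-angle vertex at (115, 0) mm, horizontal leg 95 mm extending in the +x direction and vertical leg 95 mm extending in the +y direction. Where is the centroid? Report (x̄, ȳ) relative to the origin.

x̄ = 83.56 mm, ȳ = 42.87 mm

rectangular portion: A = 115 × 95 = 10925.00, centroid at (57.50, 47.50).
triangular portion: A = ½·95·95 = 4512.50, centroid at (146.67, 31.67).
ΣA = 15437.50 mm², ΣAx̄ = 1290020.83 mm³, ΣAȳ = 661833.33 mm³.
x̄ = 1290020.83/15437.50 = 83.56 mm; ȳ = 661833.33/15437.50 = 42.87 mm.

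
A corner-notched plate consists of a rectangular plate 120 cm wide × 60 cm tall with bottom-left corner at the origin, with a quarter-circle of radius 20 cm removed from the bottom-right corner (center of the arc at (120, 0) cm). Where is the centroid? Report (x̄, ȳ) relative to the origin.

x̄ = 57.65 cm, ȳ = 30.98 cm

plate: A = 120 × 60 = 7200.00, centroid at (60.00, 30.00).
removed quarter-circle: A = −¼π·20² = -314.16, centroid at (111.51, 8.49).
ΣA = 6885.84 cm²
ΣAx̄ = (7200.00)(60.00) + (-314.16)(111.51) = 396967.55 cm³
ΣAȳ = (7200.00)(30.00) + (-314.16)(8.49) = 213333.33 cm³
x̄ = 396967.55 / 6885.84 = 57.65 cm
ȳ = 213333.33 / 6885.84 = 30.98 cm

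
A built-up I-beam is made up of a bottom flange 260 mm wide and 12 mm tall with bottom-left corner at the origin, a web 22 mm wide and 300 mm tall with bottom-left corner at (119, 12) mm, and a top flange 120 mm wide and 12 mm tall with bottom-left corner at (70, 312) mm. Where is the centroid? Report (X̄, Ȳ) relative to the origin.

X̄ = 130.00 mm, Ȳ = 138.52 mm

bottom flange: A = 260 × 12 = 3120.00, centroid at (130.00, 6.00).
web: A = 22 × 300 = 6600.00, centroid at (130.00, 162.00).
top flange: A = 120 × 12 = 1440.00, centroid at (130.00, 318.00).
ΣA = 11160.00 mm²
ΣAX̄ = (3120.00)(130.00) + (6600.00)(130.00) + (1440.00)(130.00) = 1450800.00 mm³
ΣAȲ = (3120.00)(6.00) + (6600.00)(162.00) + (1440.00)(318.00) = 1545840.00 mm³
X̄ = 1450800.00 / 11160.00 = 130.00 mm
Ȳ = 1545840.00 / 11160.00 = 138.52 mm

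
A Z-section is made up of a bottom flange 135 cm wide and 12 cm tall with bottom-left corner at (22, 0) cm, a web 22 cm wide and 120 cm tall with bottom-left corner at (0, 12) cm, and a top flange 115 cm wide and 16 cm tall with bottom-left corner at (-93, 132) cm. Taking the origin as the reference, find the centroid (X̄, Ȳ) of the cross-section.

Part | A | x̄ᵢ | ȳᵢ | A·x̄ᵢ | A·ȳᵢ
bottom flange | 1620.00 | 89.50 | 6.00 | 144990.00 | 9720.00
web | 2640.00 | 11.00 | 72.00 | 29040.00 | 190080.00
top flange | 1840.00 | -35.50 | 140.00 | -65320.00 | 257600.00
Σ | 6100.00 |  |  | 108710.00 | 457400.00
X̄ = 108710.00 / 6100.00 = 17.82 cm
Ȳ = 457400.00 / 6100.00 = 74.98 cm

X̄ = 17.82 cm, Ȳ = 74.98 cm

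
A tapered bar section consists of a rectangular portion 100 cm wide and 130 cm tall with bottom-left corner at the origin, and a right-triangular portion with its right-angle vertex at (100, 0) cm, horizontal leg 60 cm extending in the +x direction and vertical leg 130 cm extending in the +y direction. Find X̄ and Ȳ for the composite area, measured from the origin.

rectangular portion: A = 100 × 130 = 13000.00, centroid at (50.00, 65.00).
triangular portion: A = ½·60·130 = 3900.00, centroid at (120.00, 43.33).
ΣA = 16900.00 cm²
ΣAX̄ = (13000.00)(50.00) + (3900.00)(120.00) = 1118000.00 cm³
ΣAȲ = (13000.00)(65.00) + (3900.00)(43.33) = 1014000.00 cm³
X̄ = 1118000.00 / 16900.00 = 66.15 cm
Ȳ = 1014000.00 / 16900.00 = 60.00 cm

X̄ = 66.15 cm, Ȳ = 60.00 cm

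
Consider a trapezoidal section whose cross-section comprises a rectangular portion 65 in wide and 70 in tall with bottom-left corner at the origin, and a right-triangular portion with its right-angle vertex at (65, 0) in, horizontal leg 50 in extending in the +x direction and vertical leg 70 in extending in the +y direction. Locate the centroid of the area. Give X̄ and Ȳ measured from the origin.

rectangular portion: A = 65 × 70 = 4550.00, centroid at (32.50, 35.00).
triangular portion: A = ½·50·70 = 1750.00, centroid at (81.67, 23.33).
ΣA = 6300.00 in², ΣAX̄ = 290791.67 in³, ΣAȲ = 200083.33 in³.
X̄ = 290791.67/6300.00 = 46.16 in; Ȳ = 200083.33/6300.00 = 31.76 in.

X̄ = 46.16 in, Ȳ = 31.76 in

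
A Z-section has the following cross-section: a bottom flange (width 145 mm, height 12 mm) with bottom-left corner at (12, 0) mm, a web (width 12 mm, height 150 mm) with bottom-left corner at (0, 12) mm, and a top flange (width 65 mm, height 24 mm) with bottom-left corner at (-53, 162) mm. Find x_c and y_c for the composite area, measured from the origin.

x_c = 24.68 mm, y_c = 85.98 mm

bottom flange: A = 145 × 12 = 1740.00, centroid at (84.50, 6.00).
web: A = 12 × 150 = 1800.00, centroid at (6.00, 87.00).
top flange: A = 65 × 24 = 1560.00, centroid at (-20.50, 174.00).
ΣA = 5100.00 mm²
ΣAx_c = (1740.00)(84.50) + (1800.00)(6.00) + (1560.00)(-20.50) = 125850.00 mm³
ΣAy_c = (1740.00)(6.00) + (1800.00)(87.00) + (1560.00)(174.00) = 438480.00 mm³
x_c = 125850.00 / 5100.00 = 24.68 mm
y_c = 438480.00 / 5100.00 = 85.98 mm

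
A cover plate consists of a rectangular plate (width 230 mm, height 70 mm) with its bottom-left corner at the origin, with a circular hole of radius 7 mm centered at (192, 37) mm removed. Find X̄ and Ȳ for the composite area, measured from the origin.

X̄ = 114.26 mm, Ȳ = 34.98 mm

plate: A = 230 × 70 = 16100.00, centroid at (115.00, 35.00).
hole: A = −π·7² = -153.94, centroid at (192.00, 37.00).
ΣA = 15946.06 mm², ΣAX̄ = 1821943.90 mm³, ΣAȲ = 557804.29 mm³.
X̄ = 1821943.90/15946.06 = 114.26 mm; Ȳ = 557804.29/15946.06 = 34.98 mm.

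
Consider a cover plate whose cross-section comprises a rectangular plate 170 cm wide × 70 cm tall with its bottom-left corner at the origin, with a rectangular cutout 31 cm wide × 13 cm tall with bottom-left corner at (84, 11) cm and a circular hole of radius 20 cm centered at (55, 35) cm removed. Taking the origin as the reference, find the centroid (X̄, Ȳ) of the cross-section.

Part | A | x̄ᵢ | ȳᵢ | A·x̄ᵢ | A·ȳᵢ
plate | 11900.00 | 85.00 | 35.00 | 1011500.00 | 416500.00
hole 1 | -403.00 | 99.50 | 17.50 | -40098.50 | -7052.50
hole 2 | -1256.64 | 55.00 | 35.00 | -69115.04 | -43982.30
Σ | 10240.36 |  |  | 902286.46 | 365465.20
X̄ = 902286.46 / 10240.36 = 88.11 cm
Ȳ = 365465.20 / 10240.36 = 35.69 cm

X̄ = 88.11 cm, Ȳ = 35.69 cm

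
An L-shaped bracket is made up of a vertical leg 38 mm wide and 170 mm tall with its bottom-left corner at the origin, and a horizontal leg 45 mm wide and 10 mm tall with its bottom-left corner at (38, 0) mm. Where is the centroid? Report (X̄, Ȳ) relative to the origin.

vertical leg: A = 38 × 170 = 6460.00, centroid at (19.00, 85.00).
horizontal leg: A = 45 × 10 = 450.00, centroid at (60.50, 5.00).
ΣA = 6910.00 mm²
ΣAX̄ = (6460.00)(19.00) + (450.00)(60.50) = 149965.00 mm³
ΣAȲ = (6460.00)(85.00) + (450.00)(5.00) = 551350.00 mm³
X̄ = 149965.00 / 6910.00 = 21.70 mm
Ȳ = 551350.00 / 6910.00 = 79.79 mm

X̄ = 21.70 mm, Ȳ = 79.79 mm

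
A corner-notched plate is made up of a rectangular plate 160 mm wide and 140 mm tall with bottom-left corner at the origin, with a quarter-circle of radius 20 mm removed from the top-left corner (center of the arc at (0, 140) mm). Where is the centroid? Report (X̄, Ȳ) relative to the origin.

Part | A | x̄ᵢ | ȳᵢ | A·x̄ᵢ | A·ȳᵢ
plate | 22400.00 | 80.00 | 70.00 | 1792000.00 | 1568000.00
removed quarter-circle | -314.16 | 8.49 | 131.51 | -2666.67 | -41315.63
Σ | 22085.84 |  |  | 1789333.33 | 1526684.37
X̄ = 1789333.33 / 22085.84 = 81.02 mm
Ȳ = 1526684.37 / 22085.84 = 69.13 mm

X̄ = 81.02 mm, Ȳ = 69.13 mm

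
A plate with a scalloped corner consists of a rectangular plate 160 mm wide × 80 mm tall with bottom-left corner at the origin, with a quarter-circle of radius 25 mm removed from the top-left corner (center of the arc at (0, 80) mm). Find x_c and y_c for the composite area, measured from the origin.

x_c = 82.77 mm, y_c = 38.83 mm

Part | A | x̄ᵢ | ȳᵢ | A·x̄ᵢ | A·ȳᵢ
plate | 12800.00 | 80.00 | 40.00 | 1024000.00 | 512000.00
removed quarter-circle | -490.87 | 10.61 | 69.39 | -5208.33 | -34061.57
Σ | 12309.13 |  |  | 1018791.67 | 477938.43
x_c = 1018791.67 / 12309.13 = 82.77 mm
y_c = 477938.43 / 12309.13 = 38.83 mm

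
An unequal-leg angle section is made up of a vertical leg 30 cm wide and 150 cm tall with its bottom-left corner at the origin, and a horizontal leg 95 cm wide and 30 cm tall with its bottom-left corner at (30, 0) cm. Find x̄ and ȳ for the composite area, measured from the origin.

x̄ = 39.23 cm, ȳ = 51.73 cm

vertical leg: A = 30 × 150 = 4500.00, centroid at (15.00, 75.00).
horizontal leg: A = 95 × 30 = 2850.00, centroid at (77.50, 15.00).
ΣA = 7350.00 cm², ΣAx̄ = 288375.00 cm³, ΣAȳ = 380250.00 cm³.
x̄ = 288375.00/7350.00 = 39.23 cm; ȳ = 380250.00/7350.00 = 51.73 cm.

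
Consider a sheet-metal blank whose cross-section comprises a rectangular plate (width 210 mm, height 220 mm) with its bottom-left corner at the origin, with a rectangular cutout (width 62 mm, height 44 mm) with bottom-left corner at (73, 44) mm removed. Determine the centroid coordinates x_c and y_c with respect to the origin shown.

plate: A = 210 × 220 = 46200.00, centroid at (105.00, 110.00).
hole: A = −(62 × 44) = -2728.00, centroid at (104.00, 66.00).
ΣA = 43472.00 mm², ΣAx_c = 4567288.00 mm³, ΣAy_c = 4901952.00 mm³.
x_c = 4567288.00/43472.00 = 105.06 mm; y_c = 4901952.00/43472.00 = 112.76 mm.

x_c = 105.06 mm, y_c = 112.76 mm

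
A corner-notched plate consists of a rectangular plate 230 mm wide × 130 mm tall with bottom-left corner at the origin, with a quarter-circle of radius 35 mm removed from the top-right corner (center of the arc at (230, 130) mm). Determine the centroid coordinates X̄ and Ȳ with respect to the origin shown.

plate: A = 230 × 130 = 29900.00, centroid at (115.00, 65.00).
removed quarter-circle: A = −¼π·35² = -962.11, centroid at (215.15, 115.15).
ΣA = 28937.89 mm²
ΣAX̄ = (29900.00)(115.00) + (-962.11)(215.15) = 3231505.73 mm³
ΣAȲ = (29900.00)(65.00) + (-962.11)(115.15) = 1832717.01 mm³
X̄ = 3231505.73 / 28937.89 = 111.67 mm
Ȳ = 1832717.01 / 28937.89 = 63.33 mm

X̄ = 111.67 mm, Ȳ = 63.33 mm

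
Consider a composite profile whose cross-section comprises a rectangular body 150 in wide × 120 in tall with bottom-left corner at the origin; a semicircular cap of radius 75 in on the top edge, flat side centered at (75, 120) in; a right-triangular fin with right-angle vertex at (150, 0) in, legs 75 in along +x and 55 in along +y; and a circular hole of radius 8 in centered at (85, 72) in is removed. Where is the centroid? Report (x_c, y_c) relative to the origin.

rectangular body: A = 150 × 120 = 18000.00, centroid at (75.00, 60.00).
semicircular top: A = ½π·75² = 8835.73, centroid at (75.00, 151.83).
triangular fin: A = ½·75·55 = 2062.50, centroid at (175.00, 18.33).
hole: A = −π·8² = -201.06, centroid at (85.00, 72.00).
ΣA = 28697.17 in²
ΣAx_c = (18000.00)(75.00) + (8835.73)(75.00) + (2062.50)(175.00) + (-201.06)(85.00) = 2356526.94 in³
ΣAy_c = (18000.00)(60.00) + (8835.73)(151.83) + (2062.50)(18.33) + (-201.06)(72.00) = 2444873.56 in³
x_c = 2356526.94 / 28697.17 = 82.12 in
y_c = 2444873.56 / 28697.17 = 85.20 in

x_c = 82.12 in, y_c = 85.20 in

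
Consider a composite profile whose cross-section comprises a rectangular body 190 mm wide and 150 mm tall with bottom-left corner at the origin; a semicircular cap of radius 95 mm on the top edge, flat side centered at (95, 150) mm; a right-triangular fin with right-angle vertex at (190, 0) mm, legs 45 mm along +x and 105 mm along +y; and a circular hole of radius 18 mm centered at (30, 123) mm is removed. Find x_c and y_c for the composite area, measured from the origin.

x_c = 102.41 mm, y_c = 108.88 mm

Part | A | x̄ᵢ | ȳᵢ | A·x̄ᵢ | A·ȳᵢ
rectangular body | 28500.00 | 95.00 | 75.00 | 2707500.00 | 2137500.00
semicircular top | 14176.44 | 95.00 | 190.32 | 1346761.50 | 2698048.86
triangular fin | 2362.50 | 205.00 | 35.00 | 484312.50 | 82687.50
hole | -1017.88 | 30.00 | 123.00 | -30536.28 | -125198.75
Σ | 44021.06 |  |  | 4508037.72 | 4793037.61
x_c = 4508037.72 / 44021.06 = 102.41 mm
y_c = 4793037.61 / 44021.06 = 108.88 mm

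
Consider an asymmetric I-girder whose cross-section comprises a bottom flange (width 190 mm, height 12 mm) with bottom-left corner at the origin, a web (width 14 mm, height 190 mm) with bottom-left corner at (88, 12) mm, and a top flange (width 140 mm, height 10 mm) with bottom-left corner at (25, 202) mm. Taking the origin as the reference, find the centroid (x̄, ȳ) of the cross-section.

x̄ = 95.00 mm, ȳ = 92.76 mm

bottom flange: A = 190 × 12 = 2280.00, centroid at (95.00, 6.00).
web: A = 14 × 190 = 2660.00, centroid at (95.00, 107.00).
top flange: A = 140 × 10 = 1400.00, centroid at (95.00, 207.00).
ΣA = 6340.00 mm²
ΣAx̄ = (2280.00)(95.00) + (2660.00)(95.00) + (1400.00)(95.00) = 602300.00 mm³
ΣAȳ = (2280.00)(6.00) + (2660.00)(107.00) + (1400.00)(207.00) = 588100.00 mm³
x̄ = 602300.00 / 6340.00 = 95.00 mm
ȳ = 588100.00 / 6340.00 = 92.76 mm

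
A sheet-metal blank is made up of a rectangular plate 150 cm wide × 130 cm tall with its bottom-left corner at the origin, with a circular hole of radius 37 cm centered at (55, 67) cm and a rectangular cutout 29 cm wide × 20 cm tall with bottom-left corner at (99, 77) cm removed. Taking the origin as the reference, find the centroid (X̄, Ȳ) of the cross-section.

plate: A = 150 × 130 = 19500.00, centroid at (75.00, 65.00).
hole 1: A = −π·37² = -4300.84, centroid at (55.00, 67.00).
hole 2: A = −(29 × 20) = -580.00, centroid at (113.50, 87.00).
ΣA = 14619.16 cm²
ΣAX̄ = (19500.00)(75.00) + (-4300.84)(55.00) + (-580.00)(113.50) = 1160123.78 cm³
ΣAȲ = (19500.00)(65.00) + (-4300.84)(67.00) + (-580.00)(87.00) = 928883.70 cm³
X̄ = 1160123.78 / 14619.16 = 79.36 cm
Ȳ = 928883.70 / 14619.16 = 63.54 cm

X̄ = 79.36 cm, Ȳ = 63.54 cm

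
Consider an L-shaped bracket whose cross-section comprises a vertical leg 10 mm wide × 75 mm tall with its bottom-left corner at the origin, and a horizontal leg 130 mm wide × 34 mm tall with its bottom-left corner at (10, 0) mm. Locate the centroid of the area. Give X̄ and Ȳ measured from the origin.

Part | A | x̄ᵢ | ȳᵢ | A·x̄ᵢ | A·ȳᵢ
vertical leg | 750.00 | 5.00 | 37.50 | 3750.00 | 28125.00
horizontal leg | 4420.00 | 75.00 | 17.00 | 331500.00 | 75140.00
Σ | 5170.00 |  |  | 335250.00 | 103265.00
X̄ = 335250.00 / 5170.00 = 64.85 mm
Ȳ = 103265.00 / 5170.00 = 19.97 mm

X̄ = 64.85 mm, Ȳ = 19.97 mm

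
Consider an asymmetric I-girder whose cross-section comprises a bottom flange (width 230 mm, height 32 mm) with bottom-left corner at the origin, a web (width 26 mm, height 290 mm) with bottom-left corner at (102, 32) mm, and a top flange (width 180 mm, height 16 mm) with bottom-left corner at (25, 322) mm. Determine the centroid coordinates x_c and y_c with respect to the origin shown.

bottom flange: A = 230 × 32 = 7360.00, centroid at (115.00, 16.00).
web: A = 26 × 290 = 7540.00, centroid at (115.00, 177.00).
top flange: A = 180 × 16 = 2880.00, centroid at (115.00, 330.00).
ΣA = 17780.00 mm², ΣAx_c = 2044700.00 mm³, ΣAy_c = 2402740.00 mm³.
x_c = 2044700.00/17780.00 = 115.00 mm; y_c = 2402740.00/17780.00 = 135.14 mm.

x_c = 115.00 mm, y_c = 135.14 mm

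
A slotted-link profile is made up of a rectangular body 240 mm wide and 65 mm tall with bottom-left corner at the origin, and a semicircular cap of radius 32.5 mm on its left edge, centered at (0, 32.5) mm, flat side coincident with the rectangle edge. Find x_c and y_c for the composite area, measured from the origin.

rectangular body: A = 240 × 65 = 15600.00, centroid at (120.00, 32.50).
semicircular end: A = ½π·32.5² = 1659.15, centroid at (-13.79, 32.50).
ΣA = 17259.15 mm²
ΣAx_c = (15600.00)(120.00) + (1659.15)(-13.79) = 1849114.58 mm³
ΣAy_c = (15600.00)(32.50) + (1659.15)(32.50) = 560922.49 mm³
x_c = 1849114.58 / 17259.15 = 107.14 mm
y_c = 560922.49 / 17259.15 = 32.50 mm

x_c = 107.14 mm, y_c = 32.50 mm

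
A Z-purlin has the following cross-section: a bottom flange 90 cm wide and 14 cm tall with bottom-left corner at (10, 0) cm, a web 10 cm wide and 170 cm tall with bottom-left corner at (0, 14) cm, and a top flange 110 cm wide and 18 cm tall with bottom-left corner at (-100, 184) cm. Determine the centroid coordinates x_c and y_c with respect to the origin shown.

bottom flange: A = 90 × 14 = 1260.00, centroid at (55.00, 7.00).
web: A = 10 × 170 = 1700.00, centroid at (5.00, 99.00).
top flange: A = 110 × 18 = 1980.00, centroid at (-45.00, 193.00).
ΣA = 4940.00 cm²
ΣAx_c = (1260.00)(55.00) + (1700.00)(5.00) + (1980.00)(-45.00) = -11300.00 cm³
ΣAy_c = (1260.00)(7.00) + (1700.00)(99.00) + (1980.00)(193.00) = 559260.00 cm³
x_c = -11300.00 / 4940.00 = -2.29 cm
y_c = 559260.00 / 4940.00 = 113.21 cm

x_c = -2.29 cm, y_c = 113.21 cm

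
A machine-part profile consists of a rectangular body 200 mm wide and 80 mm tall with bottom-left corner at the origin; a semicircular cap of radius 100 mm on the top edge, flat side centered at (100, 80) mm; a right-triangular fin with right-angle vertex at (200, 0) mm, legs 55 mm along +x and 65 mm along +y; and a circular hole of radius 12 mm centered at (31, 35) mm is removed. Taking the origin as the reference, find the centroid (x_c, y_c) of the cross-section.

x_c = 107.35 mm, y_c = 78.27 mm

rectangular body: A = 200 × 80 = 16000.00, centroid at (100.00, 40.00).
semicircular top: A = ½π·100² = 15707.96, centroid at (100.00, 122.44).
triangular fin: A = ½·55·65 = 1787.50, centroid at (218.33, 21.67).
hole: A = −π·12² = -452.39, centroid at (31.00, 35.00).
ΣA = 33043.07 mm²
ΣAx_c = (16000.00)(100.00) + (15707.96)(100.00) + (1787.50)(218.33) + (-452.39)(31.00) = 3547043.09 mm³
ΣAy_c = (16000.00)(40.00) + (15707.96)(122.44) + (1787.50)(21.67) + (-452.39)(35.00) = 2586199.27 mm³
x_c = 3547043.09 / 33043.07 = 107.35 mm
y_c = 2586199.27 / 33043.07 = 78.27 mm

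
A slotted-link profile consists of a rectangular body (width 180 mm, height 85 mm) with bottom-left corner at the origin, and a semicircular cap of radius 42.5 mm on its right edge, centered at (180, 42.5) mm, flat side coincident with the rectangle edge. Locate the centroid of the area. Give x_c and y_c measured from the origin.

rectangular body: A = 180 × 85 = 15300.00, centroid at (90.00, 42.50).
semicircular end: A = ½π·42.5² = 2837.25, centroid at (198.04, 42.50).
ΣA = 18137.25 mm²
ΣAx_c = (15300.00)(90.00) + (2837.25)(198.04) = 1938882.24 mm³
ΣAy_c = (15300.00)(42.50) + (2837.25)(42.50) = 770833.16 mm³
x_c = 1938882.24 / 18137.25 = 106.90 mm
y_c = 770833.16 / 18137.25 = 42.50 mm

x_c = 106.90 mm, y_c = 42.50 mm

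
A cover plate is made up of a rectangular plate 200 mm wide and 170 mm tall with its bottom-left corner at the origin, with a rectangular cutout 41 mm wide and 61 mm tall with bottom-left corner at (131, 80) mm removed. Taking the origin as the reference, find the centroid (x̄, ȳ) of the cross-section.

x̄ = 95.91 mm, ȳ = 82.98 mm

Part | A | x̄ᵢ | ȳᵢ | A·x̄ᵢ | A·ȳᵢ
plate | 34000.00 | 100.00 | 85.00 | 3400000.00 | 2890000.00
hole | -2501.00 | 151.50 | 110.50 | -378901.50 | -276360.50
Σ | 31499.00 |  |  | 3021098.50 | 2613639.50
x̄ = 3021098.50 / 31499.00 = 95.91 mm
ȳ = 2613639.50 / 31499.00 = 82.98 mm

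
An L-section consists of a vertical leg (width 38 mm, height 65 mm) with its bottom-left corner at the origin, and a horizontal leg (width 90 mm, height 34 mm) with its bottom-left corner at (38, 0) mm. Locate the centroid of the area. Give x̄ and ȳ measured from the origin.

vertical leg: A = 38 × 65 = 2470.00, centroid at (19.00, 32.50).
horizontal leg: A = 90 × 34 = 3060.00, centroid at (83.00, 17.00).
ΣA = 5530.00 mm², ΣAx̄ = 300910.00 mm³, ΣAȳ = 132295.00 mm³.
x̄ = 300910.00/5530.00 = 54.41 mm; ȳ = 132295.00/5530.00 = 23.92 mm.

x̄ = 54.41 mm, ȳ = 23.92 mm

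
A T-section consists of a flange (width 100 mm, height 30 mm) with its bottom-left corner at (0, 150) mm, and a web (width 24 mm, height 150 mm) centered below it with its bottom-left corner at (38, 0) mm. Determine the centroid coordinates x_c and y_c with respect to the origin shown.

x_c = 50.00 mm, y_c = 115.91 mm

Part | A | x̄ᵢ | ȳᵢ | A·x̄ᵢ | A·ȳᵢ
web | 3600.00 | 50.00 | 75.00 | 180000.00 | 270000.00
flange | 3000.00 | 50.00 | 165.00 | 150000.00 | 495000.00
Σ | 6600.00 |  |  | 330000.00 | 765000.00
x_c = 330000.00 / 6600.00 = 50.00 mm
y_c = 765000.00 / 6600.00 = 115.91 mm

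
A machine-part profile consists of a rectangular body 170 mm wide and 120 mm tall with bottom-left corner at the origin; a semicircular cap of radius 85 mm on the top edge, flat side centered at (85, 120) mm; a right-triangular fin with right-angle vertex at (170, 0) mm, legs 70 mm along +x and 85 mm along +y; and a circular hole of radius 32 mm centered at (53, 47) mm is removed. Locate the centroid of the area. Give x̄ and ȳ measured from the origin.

x̄ = 98.50 mm, ȳ = 92.94 mm

rectangular body: A = 170 × 120 = 20400.00, centroid at (85.00, 60.00).
semicircular top: A = ½π·85² = 11349.00, centroid at (85.00, 156.08).
triangular fin: A = ½·70·85 = 2975.00, centroid at (193.33, 28.33).
hole: A = −π·32² = -3216.99, centroid at (53.00, 47.00).
ΣA = 31507.01 mm², ΣAx̄ = 3103331.44 mm³, ΣAȳ = 2928390.18 mm³.
x̄ = 3103331.44/31507.01 = 98.50 mm; ȳ = 2928390.18/31507.01 = 92.94 mm.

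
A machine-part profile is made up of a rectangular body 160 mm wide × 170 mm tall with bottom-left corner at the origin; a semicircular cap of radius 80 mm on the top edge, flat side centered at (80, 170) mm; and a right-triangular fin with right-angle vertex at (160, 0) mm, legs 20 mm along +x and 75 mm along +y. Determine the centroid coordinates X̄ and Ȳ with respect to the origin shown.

rectangular body: A = 160 × 170 = 27200.00, centroid at (80.00, 85.00).
semicircular top: A = ½π·80² = 10053.10, centroid at (80.00, 203.95).
triangular fin: A = ½·20·75 = 750.00, centroid at (166.67, 25.00).
ΣA = 38003.10 mm²
ΣAX̄ = (27200.00)(80.00) + (10053.10)(80.00) + (750.00)(166.67) = 3105247.72 mm³
ΣAȲ = (27200.00)(85.00) + (10053.10)(203.95) + (750.00)(25.00) = 4381109.74 mm³
X̄ = 3105247.72 / 38003.10 = 81.71 mm
Ȳ = 4381109.74 / 38003.10 = 115.28 mm

X̄ = 81.71 mm, Ȳ = 115.28 mm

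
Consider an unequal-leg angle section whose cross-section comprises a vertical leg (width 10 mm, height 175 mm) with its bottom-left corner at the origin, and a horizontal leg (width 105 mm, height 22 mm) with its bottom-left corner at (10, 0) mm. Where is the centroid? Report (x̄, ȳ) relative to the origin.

x̄ = 37.72 mm, ȳ = 43.97 mm

vertical leg: A = 10 × 175 = 1750.00, centroid at (5.00, 87.50).
horizontal leg: A = 105 × 22 = 2310.00, centroid at (62.50, 11.00).
ΣA = 4060.00 mm²
ΣAx̄ = (1750.00)(5.00) + (2310.00)(62.50) = 153125.00 mm³
ΣAȳ = (1750.00)(87.50) + (2310.00)(11.00) = 178535.00 mm³
x̄ = 153125.00 / 4060.00 = 37.72 mm
ȳ = 178535.00 / 4060.00 = 43.97 mm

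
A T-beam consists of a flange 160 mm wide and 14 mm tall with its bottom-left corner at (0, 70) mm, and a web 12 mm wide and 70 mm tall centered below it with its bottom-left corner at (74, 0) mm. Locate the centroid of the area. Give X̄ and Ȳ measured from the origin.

X̄ = 80.00 mm, Ȳ = 65.55 mm

Part | A | x̄ᵢ | ȳᵢ | A·x̄ᵢ | A·ȳᵢ
web | 840.00 | 80.00 | 35.00 | 67200.00 | 29400.00
flange | 2240.00 | 80.00 | 77.00 | 179200.00 | 172480.00
Σ | 3080.00 |  |  | 246400.00 | 201880.00
X̄ = 246400.00 / 3080.00 = 80.00 mm
Ȳ = 201880.00 / 3080.00 = 65.55 mm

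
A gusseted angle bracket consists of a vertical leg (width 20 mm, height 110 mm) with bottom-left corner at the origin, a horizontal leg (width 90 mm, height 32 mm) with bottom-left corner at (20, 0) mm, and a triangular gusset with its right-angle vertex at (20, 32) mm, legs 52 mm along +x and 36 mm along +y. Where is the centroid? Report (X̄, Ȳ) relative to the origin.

vertical leg: A = 20 × 110 = 2200.00, centroid at (10.00, 55.00).
horizontal leg: A = 90 × 32 = 2880.00, centroid at (65.00, 16.00).
gusset: A = ½·52·36 = 936.00, centroid at (37.33, 44.00).
ΣA = 6016.00 mm², ΣAX̄ = 244144.00 mm³, ΣAȲ = 208264.00 mm³.
X̄ = 244144.00/6016.00 = 40.58 mm; Ȳ = 208264.00/6016.00 = 34.62 mm.

X̄ = 40.58 mm, Ȳ = 34.62 mm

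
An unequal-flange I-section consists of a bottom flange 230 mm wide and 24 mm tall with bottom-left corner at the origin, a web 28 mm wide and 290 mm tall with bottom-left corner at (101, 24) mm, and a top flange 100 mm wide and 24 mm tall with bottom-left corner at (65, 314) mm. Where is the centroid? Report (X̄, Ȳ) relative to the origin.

X̄ = 115.00 mm, Ȳ = 138.46 mm

Part | A | x̄ᵢ | ȳᵢ | A·x̄ᵢ | A·ȳᵢ
bottom flange | 5520.00 | 115.00 | 12.00 | 634800.00 | 66240.00
web | 8120.00 | 115.00 | 169.00 | 933800.00 | 1372280.00
top flange | 2400.00 | 115.00 | 326.00 | 276000.00 | 782400.00
Σ | 16040.00 |  |  | 1844600.00 | 2220920.00
X̄ = 1844600.00 / 16040.00 = 115.00 mm
Ȳ = 2220920.00 / 16040.00 = 138.46 mm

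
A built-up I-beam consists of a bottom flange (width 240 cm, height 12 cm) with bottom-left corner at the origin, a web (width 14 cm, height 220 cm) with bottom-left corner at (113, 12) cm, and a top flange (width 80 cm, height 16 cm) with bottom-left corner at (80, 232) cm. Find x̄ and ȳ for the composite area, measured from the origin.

Part | A | x̄ᵢ | ȳᵢ | A·x̄ᵢ | A·ȳᵢ
bottom flange | 2880.00 | 120.00 | 6.00 | 345600.00 | 17280.00
web | 3080.00 | 120.00 | 122.00 | 369600.00 | 375760.00
top flange | 1280.00 | 120.00 | 240.00 | 153600.00 | 307200.00
Σ | 7240.00 |  |  | 868800.00 | 700240.00
x̄ = 868800.00 / 7240.00 = 120.00 cm
ȳ = 700240.00 / 7240.00 = 96.72 cm

x̄ = 120.00 cm, ȳ = 96.72 cm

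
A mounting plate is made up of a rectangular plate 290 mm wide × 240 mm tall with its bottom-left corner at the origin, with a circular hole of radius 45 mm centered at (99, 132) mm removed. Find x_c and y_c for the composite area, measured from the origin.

plate: A = 290 × 240 = 69600.00, centroid at (145.00, 120.00).
hole: A = −π·45² = -6361.73, centroid at (99.00, 132.00).
ΣA = 63238.27 mm²
ΣAx_c = (69600.00)(145.00) + (-6361.73)(99.00) = 9462189.21 mm³
ΣAy_c = (69600.00)(120.00) + (-6361.73)(132.00) = 7512252.28 mm³
x_c = 9462189.21 / 63238.27 = 149.63 mm
y_c = 7512252.28 / 63238.27 = 118.79 mm

x_c = 149.63 mm, y_c = 118.79 mm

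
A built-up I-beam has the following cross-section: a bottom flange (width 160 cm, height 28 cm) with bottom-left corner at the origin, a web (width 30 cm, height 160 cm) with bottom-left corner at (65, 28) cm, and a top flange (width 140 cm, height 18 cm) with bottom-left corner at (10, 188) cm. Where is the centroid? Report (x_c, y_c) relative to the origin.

x_c = 80.00 cm, y_c = 91.32 cm

Part | A | x̄ᵢ | ȳᵢ | A·x̄ᵢ | A·ȳᵢ
bottom flange | 4480.00 | 80.00 | 14.00 | 358400.00 | 62720.00
web | 4800.00 | 80.00 | 108.00 | 384000.00 | 518400.00
top flange | 2520.00 | 80.00 | 197.00 | 201600.00 | 496440.00
Σ | 11800.00 |  |  | 944000.00 | 1077560.00
x_c = 944000.00 / 11800.00 = 80.00 cm
y_c = 1077560.00 / 11800.00 = 91.32 cm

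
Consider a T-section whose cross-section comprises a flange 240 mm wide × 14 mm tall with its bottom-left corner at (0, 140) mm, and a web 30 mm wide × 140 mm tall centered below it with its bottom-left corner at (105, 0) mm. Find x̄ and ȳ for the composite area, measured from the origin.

Part | A | x̄ᵢ | ȳᵢ | A·x̄ᵢ | A·ȳᵢ
web | 4200.00 | 120.00 | 70.00 | 504000.00 | 294000.00
flange | 3360.00 | 120.00 | 147.00 | 403200.00 | 493920.00
Σ | 7560.00 |  |  | 907200.00 | 787920.00
x̄ = 907200.00 / 7560.00 = 120.00 mm
ȳ = 787920.00 / 7560.00 = 104.22 mm

x̄ = 120.00 mm, ȳ = 104.22 mm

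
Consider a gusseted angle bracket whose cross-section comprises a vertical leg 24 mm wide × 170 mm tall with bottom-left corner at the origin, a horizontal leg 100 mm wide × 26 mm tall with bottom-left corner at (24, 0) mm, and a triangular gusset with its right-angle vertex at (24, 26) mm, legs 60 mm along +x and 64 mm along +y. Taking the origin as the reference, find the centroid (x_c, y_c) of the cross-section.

x_c = 37.89 mm, y_c = 54.82 mm

Part | A | x̄ᵢ | ȳᵢ | A·x̄ᵢ | A·ȳᵢ
vertical leg | 4080.00 | 12.00 | 85.00 | 48960.00 | 346800.00
horizontal leg | 2600.00 | 74.00 | 13.00 | 192400.00 | 33800.00
gusset | 1920.00 | 44.00 | 47.33 | 84480.00 | 90880.00
Σ | 8600.00 |  |  | 325840.00 | 471480.00
x_c = 325840.00 / 8600.00 = 37.89 mm
y_c = 471480.00 / 8600.00 = 54.82 mm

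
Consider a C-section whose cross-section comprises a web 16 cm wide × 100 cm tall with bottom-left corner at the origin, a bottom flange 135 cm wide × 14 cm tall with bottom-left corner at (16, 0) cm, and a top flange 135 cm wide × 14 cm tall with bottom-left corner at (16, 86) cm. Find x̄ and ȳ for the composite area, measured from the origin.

x̄ = 61.05 cm, ȳ = 50.00 cm

web: A = 16 × 100 = 1600.00, centroid at (8.00, 50.00).
bottom flange: A = 135 × 14 = 1890.00, centroid at (83.50, 7.00).
top flange: A = 135 × 14 = 1890.00, centroid at (83.50, 93.00).
ΣA = 5380.00 cm², ΣAx̄ = 328430.00 cm³, ΣAȳ = 269000.00 cm³.
x̄ = 328430.00/5380.00 = 61.05 cm; ȳ = 269000.00/5380.00 = 50.00 cm.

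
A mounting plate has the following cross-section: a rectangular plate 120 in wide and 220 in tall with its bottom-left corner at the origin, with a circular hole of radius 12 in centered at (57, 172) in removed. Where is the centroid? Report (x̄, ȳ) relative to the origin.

plate: A = 120 × 220 = 26400.00, centroid at (60.00, 110.00).
hole: A = −π·12² = -452.39, centroid at (57.00, 172.00).
ΣA = 25947.61 in², ΣAx̄ = 1558213.81 in³, ΣAȳ = 2826189.03 in³.
x̄ = 1558213.81/25947.61 = 60.05 in; ȳ = 2826189.03/25947.61 = 108.92 in.

x̄ = 60.05 in, ȳ = 108.92 in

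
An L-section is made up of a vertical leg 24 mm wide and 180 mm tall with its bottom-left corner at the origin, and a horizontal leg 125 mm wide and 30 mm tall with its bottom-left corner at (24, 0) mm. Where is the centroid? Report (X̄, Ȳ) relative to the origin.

vertical leg: A = 24 × 180 = 4320.00, centroid at (12.00, 90.00).
horizontal leg: A = 125 × 30 = 3750.00, centroid at (86.50, 15.00).
ΣA = 8070.00 mm², ΣAX̄ = 376215.00 mm³, ΣAȲ = 445050.00 mm³.
X̄ = 376215.00/8070.00 = 46.62 mm; Ȳ = 445050.00/8070.00 = 55.15 mm.

X̄ = 46.62 mm, Ȳ = 55.15 mm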